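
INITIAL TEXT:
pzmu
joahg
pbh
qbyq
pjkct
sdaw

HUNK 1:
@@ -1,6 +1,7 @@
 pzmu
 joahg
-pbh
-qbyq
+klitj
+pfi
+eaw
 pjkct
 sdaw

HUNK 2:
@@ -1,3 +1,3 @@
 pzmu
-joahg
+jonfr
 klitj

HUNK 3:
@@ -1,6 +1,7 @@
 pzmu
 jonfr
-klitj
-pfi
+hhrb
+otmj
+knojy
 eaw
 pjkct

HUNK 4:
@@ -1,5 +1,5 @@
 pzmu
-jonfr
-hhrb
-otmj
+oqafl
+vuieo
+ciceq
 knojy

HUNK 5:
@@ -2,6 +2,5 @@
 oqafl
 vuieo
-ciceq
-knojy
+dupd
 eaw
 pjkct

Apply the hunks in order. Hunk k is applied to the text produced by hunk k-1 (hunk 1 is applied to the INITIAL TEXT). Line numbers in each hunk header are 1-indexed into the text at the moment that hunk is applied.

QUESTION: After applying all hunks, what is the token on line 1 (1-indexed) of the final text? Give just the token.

Hunk 1: at line 1 remove [pbh,qbyq] add [klitj,pfi,eaw] -> 7 lines: pzmu joahg klitj pfi eaw pjkct sdaw
Hunk 2: at line 1 remove [joahg] add [jonfr] -> 7 lines: pzmu jonfr klitj pfi eaw pjkct sdaw
Hunk 3: at line 1 remove [klitj,pfi] add [hhrb,otmj,knojy] -> 8 lines: pzmu jonfr hhrb otmj knojy eaw pjkct sdaw
Hunk 4: at line 1 remove [jonfr,hhrb,otmj] add [oqafl,vuieo,ciceq] -> 8 lines: pzmu oqafl vuieo ciceq knojy eaw pjkct sdaw
Hunk 5: at line 2 remove [ciceq,knojy] add [dupd] -> 7 lines: pzmu oqafl vuieo dupd eaw pjkct sdaw
Final line 1: pzmu

Answer: pzmu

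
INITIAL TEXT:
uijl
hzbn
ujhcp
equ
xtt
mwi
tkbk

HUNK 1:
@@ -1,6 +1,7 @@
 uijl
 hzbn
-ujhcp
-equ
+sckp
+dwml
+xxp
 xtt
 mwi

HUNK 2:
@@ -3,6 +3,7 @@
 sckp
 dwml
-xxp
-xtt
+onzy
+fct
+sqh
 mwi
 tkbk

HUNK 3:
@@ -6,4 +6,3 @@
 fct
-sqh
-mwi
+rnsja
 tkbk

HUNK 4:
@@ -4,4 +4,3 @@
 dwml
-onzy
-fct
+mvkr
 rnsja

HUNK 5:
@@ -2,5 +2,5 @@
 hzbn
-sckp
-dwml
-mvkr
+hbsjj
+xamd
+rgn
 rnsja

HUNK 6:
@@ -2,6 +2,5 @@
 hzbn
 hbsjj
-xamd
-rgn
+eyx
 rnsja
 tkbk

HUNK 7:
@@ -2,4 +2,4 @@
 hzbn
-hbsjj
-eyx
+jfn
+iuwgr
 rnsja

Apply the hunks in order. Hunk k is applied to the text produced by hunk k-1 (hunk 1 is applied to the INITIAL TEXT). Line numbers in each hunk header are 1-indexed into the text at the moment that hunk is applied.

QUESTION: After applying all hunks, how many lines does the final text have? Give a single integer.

Hunk 1: at line 1 remove [ujhcp,equ] add [sckp,dwml,xxp] -> 8 lines: uijl hzbn sckp dwml xxp xtt mwi tkbk
Hunk 2: at line 3 remove [xxp,xtt] add [onzy,fct,sqh] -> 9 lines: uijl hzbn sckp dwml onzy fct sqh mwi tkbk
Hunk 3: at line 6 remove [sqh,mwi] add [rnsja] -> 8 lines: uijl hzbn sckp dwml onzy fct rnsja tkbk
Hunk 4: at line 4 remove [onzy,fct] add [mvkr] -> 7 lines: uijl hzbn sckp dwml mvkr rnsja tkbk
Hunk 5: at line 2 remove [sckp,dwml,mvkr] add [hbsjj,xamd,rgn] -> 7 lines: uijl hzbn hbsjj xamd rgn rnsja tkbk
Hunk 6: at line 2 remove [xamd,rgn] add [eyx] -> 6 lines: uijl hzbn hbsjj eyx rnsja tkbk
Hunk 7: at line 2 remove [hbsjj,eyx] add [jfn,iuwgr] -> 6 lines: uijl hzbn jfn iuwgr rnsja tkbk
Final line count: 6

Answer: 6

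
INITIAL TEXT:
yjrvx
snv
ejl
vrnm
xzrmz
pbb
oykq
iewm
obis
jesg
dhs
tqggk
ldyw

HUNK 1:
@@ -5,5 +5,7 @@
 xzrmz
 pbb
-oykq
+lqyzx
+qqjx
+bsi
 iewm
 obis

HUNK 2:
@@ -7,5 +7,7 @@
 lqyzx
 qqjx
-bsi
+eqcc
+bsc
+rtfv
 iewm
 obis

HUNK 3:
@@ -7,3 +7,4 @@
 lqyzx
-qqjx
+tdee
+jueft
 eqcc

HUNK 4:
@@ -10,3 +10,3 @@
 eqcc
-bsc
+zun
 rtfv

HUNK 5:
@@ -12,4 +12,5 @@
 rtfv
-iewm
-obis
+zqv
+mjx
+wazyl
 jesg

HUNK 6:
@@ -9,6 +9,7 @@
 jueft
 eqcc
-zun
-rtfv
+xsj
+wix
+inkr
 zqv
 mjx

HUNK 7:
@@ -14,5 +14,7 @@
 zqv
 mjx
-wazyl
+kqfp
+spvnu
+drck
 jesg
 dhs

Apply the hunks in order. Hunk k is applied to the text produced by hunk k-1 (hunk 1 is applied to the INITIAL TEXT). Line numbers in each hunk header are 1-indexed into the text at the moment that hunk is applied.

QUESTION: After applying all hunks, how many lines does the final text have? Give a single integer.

Answer: 22

Derivation:
Hunk 1: at line 5 remove [oykq] add [lqyzx,qqjx,bsi] -> 15 lines: yjrvx snv ejl vrnm xzrmz pbb lqyzx qqjx bsi iewm obis jesg dhs tqggk ldyw
Hunk 2: at line 7 remove [bsi] add [eqcc,bsc,rtfv] -> 17 lines: yjrvx snv ejl vrnm xzrmz pbb lqyzx qqjx eqcc bsc rtfv iewm obis jesg dhs tqggk ldyw
Hunk 3: at line 7 remove [qqjx] add [tdee,jueft] -> 18 lines: yjrvx snv ejl vrnm xzrmz pbb lqyzx tdee jueft eqcc bsc rtfv iewm obis jesg dhs tqggk ldyw
Hunk 4: at line 10 remove [bsc] add [zun] -> 18 lines: yjrvx snv ejl vrnm xzrmz pbb lqyzx tdee jueft eqcc zun rtfv iewm obis jesg dhs tqggk ldyw
Hunk 5: at line 12 remove [iewm,obis] add [zqv,mjx,wazyl] -> 19 lines: yjrvx snv ejl vrnm xzrmz pbb lqyzx tdee jueft eqcc zun rtfv zqv mjx wazyl jesg dhs tqggk ldyw
Hunk 6: at line 9 remove [zun,rtfv] add [xsj,wix,inkr] -> 20 lines: yjrvx snv ejl vrnm xzrmz pbb lqyzx tdee jueft eqcc xsj wix inkr zqv mjx wazyl jesg dhs tqggk ldyw
Hunk 7: at line 14 remove [wazyl] add [kqfp,spvnu,drck] -> 22 lines: yjrvx snv ejl vrnm xzrmz pbb lqyzx tdee jueft eqcc xsj wix inkr zqv mjx kqfp spvnu drck jesg dhs tqggk ldyw
Final line count: 22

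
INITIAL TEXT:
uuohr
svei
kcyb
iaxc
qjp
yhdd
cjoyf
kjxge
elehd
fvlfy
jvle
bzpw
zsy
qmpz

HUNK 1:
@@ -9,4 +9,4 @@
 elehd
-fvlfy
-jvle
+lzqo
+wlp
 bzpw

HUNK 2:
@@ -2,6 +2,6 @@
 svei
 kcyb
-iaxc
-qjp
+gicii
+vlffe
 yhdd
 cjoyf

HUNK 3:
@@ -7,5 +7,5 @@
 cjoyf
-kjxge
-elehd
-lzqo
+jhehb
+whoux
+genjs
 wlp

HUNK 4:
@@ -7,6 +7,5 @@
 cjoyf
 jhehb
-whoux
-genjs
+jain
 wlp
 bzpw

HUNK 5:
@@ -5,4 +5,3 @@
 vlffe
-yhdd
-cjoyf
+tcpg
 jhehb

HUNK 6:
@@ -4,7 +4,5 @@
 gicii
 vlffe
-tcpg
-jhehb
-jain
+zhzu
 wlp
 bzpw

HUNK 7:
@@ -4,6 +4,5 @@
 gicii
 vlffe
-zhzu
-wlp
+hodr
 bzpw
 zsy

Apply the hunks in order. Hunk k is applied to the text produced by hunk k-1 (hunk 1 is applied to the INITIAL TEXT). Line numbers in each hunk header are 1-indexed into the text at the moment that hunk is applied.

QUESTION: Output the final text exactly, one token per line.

Hunk 1: at line 9 remove [fvlfy,jvle] add [lzqo,wlp] -> 14 lines: uuohr svei kcyb iaxc qjp yhdd cjoyf kjxge elehd lzqo wlp bzpw zsy qmpz
Hunk 2: at line 2 remove [iaxc,qjp] add [gicii,vlffe] -> 14 lines: uuohr svei kcyb gicii vlffe yhdd cjoyf kjxge elehd lzqo wlp bzpw zsy qmpz
Hunk 3: at line 7 remove [kjxge,elehd,lzqo] add [jhehb,whoux,genjs] -> 14 lines: uuohr svei kcyb gicii vlffe yhdd cjoyf jhehb whoux genjs wlp bzpw zsy qmpz
Hunk 4: at line 7 remove [whoux,genjs] add [jain] -> 13 lines: uuohr svei kcyb gicii vlffe yhdd cjoyf jhehb jain wlp bzpw zsy qmpz
Hunk 5: at line 5 remove [yhdd,cjoyf] add [tcpg] -> 12 lines: uuohr svei kcyb gicii vlffe tcpg jhehb jain wlp bzpw zsy qmpz
Hunk 6: at line 4 remove [tcpg,jhehb,jain] add [zhzu] -> 10 lines: uuohr svei kcyb gicii vlffe zhzu wlp bzpw zsy qmpz
Hunk 7: at line 4 remove [zhzu,wlp] add [hodr] -> 9 lines: uuohr svei kcyb gicii vlffe hodr bzpw zsy qmpz

Answer: uuohr
svei
kcyb
gicii
vlffe
hodr
bzpw
zsy
qmpz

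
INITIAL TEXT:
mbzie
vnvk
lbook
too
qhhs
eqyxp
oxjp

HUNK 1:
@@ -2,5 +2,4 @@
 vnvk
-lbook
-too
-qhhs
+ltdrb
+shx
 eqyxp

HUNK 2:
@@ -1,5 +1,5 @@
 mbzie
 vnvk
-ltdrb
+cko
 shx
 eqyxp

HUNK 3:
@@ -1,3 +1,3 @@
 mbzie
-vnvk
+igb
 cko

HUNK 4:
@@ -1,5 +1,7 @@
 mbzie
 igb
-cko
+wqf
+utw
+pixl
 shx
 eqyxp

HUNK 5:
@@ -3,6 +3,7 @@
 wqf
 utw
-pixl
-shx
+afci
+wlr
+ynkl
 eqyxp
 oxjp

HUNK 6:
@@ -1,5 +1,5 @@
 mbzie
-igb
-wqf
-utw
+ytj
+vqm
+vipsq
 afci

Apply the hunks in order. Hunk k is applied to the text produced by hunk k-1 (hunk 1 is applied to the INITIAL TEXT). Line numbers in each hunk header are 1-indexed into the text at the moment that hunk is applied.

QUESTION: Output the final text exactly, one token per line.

Answer: mbzie
ytj
vqm
vipsq
afci
wlr
ynkl
eqyxp
oxjp

Derivation:
Hunk 1: at line 2 remove [lbook,too,qhhs] add [ltdrb,shx] -> 6 lines: mbzie vnvk ltdrb shx eqyxp oxjp
Hunk 2: at line 1 remove [ltdrb] add [cko] -> 6 lines: mbzie vnvk cko shx eqyxp oxjp
Hunk 3: at line 1 remove [vnvk] add [igb] -> 6 lines: mbzie igb cko shx eqyxp oxjp
Hunk 4: at line 1 remove [cko] add [wqf,utw,pixl] -> 8 lines: mbzie igb wqf utw pixl shx eqyxp oxjp
Hunk 5: at line 3 remove [pixl,shx] add [afci,wlr,ynkl] -> 9 lines: mbzie igb wqf utw afci wlr ynkl eqyxp oxjp
Hunk 6: at line 1 remove [igb,wqf,utw] add [ytj,vqm,vipsq] -> 9 lines: mbzie ytj vqm vipsq afci wlr ynkl eqyxp oxjp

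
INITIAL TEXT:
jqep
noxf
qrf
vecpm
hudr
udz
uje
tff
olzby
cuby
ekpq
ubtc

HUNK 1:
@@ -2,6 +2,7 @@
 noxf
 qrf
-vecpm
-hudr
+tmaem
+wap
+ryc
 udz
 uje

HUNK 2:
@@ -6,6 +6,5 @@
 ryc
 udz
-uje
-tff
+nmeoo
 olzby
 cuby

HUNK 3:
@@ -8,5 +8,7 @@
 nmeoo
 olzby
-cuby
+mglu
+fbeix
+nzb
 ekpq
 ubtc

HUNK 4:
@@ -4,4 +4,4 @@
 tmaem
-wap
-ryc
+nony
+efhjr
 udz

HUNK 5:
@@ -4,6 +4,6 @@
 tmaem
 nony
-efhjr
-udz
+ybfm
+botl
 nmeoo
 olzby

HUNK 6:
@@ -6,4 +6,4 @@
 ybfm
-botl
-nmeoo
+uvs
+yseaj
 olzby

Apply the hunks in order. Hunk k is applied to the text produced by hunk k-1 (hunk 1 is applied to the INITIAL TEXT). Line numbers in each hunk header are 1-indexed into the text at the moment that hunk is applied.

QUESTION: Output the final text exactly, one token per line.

Answer: jqep
noxf
qrf
tmaem
nony
ybfm
uvs
yseaj
olzby
mglu
fbeix
nzb
ekpq
ubtc

Derivation:
Hunk 1: at line 2 remove [vecpm,hudr] add [tmaem,wap,ryc] -> 13 lines: jqep noxf qrf tmaem wap ryc udz uje tff olzby cuby ekpq ubtc
Hunk 2: at line 6 remove [uje,tff] add [nmeoo] -> 12 lines: jqep noxf qrf tmaem wap ryc udz nmeoo olzby cuby ekpq ubtc
Hunk 3: at line 8 remove [cuby] add [mglu,fbeix,nzb] -> 14 lines: jqep noxf qrf tmaem wap ryc udz nmeoo olzby mglu fbeix nzb ekpq ubtc
Hunk 4: at line 4 remove [wap,ryc] add [nony,efhjr] -> 14 lines: jqep noxf qrf tmaem nony efhjr udz nmeoo olzby mglu fbeix nzb ekpq ubtc
Hunk 5: at line 4 remove [efhjr,udz] add [ybfm,botl] -> 14 lines: jqep noxf qrf tmaem nony ybfm botl nmeoo olzby mglu fbeix nzb ekpq ubtc
Hunk 6: at line 6 remove [botl,nmeoo] add [uvs,yseaj] -> 14 lines: jqep noxf qrf tmaem nony ybfm uvs yseaj olzby mglu fbeix nzb ekpq ubtc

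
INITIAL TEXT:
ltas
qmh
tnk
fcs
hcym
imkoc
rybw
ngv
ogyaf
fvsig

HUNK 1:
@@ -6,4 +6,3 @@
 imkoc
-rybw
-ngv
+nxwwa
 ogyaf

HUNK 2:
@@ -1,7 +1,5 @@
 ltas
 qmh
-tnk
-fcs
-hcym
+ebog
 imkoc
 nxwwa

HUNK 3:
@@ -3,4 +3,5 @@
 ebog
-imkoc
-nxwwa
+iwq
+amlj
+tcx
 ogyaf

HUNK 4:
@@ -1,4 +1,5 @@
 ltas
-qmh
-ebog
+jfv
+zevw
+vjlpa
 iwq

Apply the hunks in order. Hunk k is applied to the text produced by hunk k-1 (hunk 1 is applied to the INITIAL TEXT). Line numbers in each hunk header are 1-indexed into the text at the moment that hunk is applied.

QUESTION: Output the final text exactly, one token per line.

Hunk 1: at line 6 remove [rybw,ngv] add [nxwwa] -> 9 lines: ltas qmh tnk fcs hcym imkoc nxwwa ogyaf fvsig
Hunk 2: at line 1 remove [tnk,fcs,hcym] add [ebog] -> 7 lines: ltas qmh ebog imkoc nxwwa ogyaf fvsig
Hunk 3: at line 3 remove [imkoc,nxwwa] add [iwq,amlj,tcx] -> 8 lines: ltas qmh ebog iwq amlj tcx ogyaf fvsig
Hunk 4: at line 1 remove [qmh,ebog] add [jfv,zevw,vjlpa] -> 9 lines: ltas jfv zevw vjlpa iwq amlj tcx ogyaf fvsig

Answer: ltas
jfv
zevw
vjlpa
iwq
amlj
tcx
ogyaf
fvsig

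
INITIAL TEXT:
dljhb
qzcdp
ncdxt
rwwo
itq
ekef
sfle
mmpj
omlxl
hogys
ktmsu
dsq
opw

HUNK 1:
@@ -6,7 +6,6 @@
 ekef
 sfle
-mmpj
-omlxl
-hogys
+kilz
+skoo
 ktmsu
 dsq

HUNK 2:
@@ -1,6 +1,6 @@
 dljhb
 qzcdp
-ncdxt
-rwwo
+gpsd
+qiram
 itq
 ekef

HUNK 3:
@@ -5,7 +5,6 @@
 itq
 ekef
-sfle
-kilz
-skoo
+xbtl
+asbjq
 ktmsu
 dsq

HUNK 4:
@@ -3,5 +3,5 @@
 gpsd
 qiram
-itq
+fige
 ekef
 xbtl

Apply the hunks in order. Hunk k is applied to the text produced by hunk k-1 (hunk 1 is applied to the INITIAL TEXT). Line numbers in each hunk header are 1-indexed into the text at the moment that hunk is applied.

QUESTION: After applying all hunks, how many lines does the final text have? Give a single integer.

Hunk 1: at line 6 remove [mmpj,omlxl,hogys] add [kilz,skoo] -> 12 lines: dljhb qzcdp ncdxt rwwo itq ekef sfle kilz skoo ktmsu dsq opw
Hunk 2: at line 1 remove [ncdxt,rwwo] add [gpsd,qiram] -> 12 lines: dljhb qzcdp gpsd qiram itq ekef sfle kilz skoo ktmsu dsq opw
Hunk 3: at line 5 remove [sfle,kilz,skoo] add [xbtl,asbjq] -> 11 lines: dljhb qzcdp gpsd qiram itq ekef xbtl asbjq ktmsu dsq opw
Hunk 4: at line 3 remove [itq] add [fige] -> 11 lines: dljhb qzcdp gpsd qiram fige ekef xbtl asbjq ktmsu dsq opw
Final line count: 11

Answer: 11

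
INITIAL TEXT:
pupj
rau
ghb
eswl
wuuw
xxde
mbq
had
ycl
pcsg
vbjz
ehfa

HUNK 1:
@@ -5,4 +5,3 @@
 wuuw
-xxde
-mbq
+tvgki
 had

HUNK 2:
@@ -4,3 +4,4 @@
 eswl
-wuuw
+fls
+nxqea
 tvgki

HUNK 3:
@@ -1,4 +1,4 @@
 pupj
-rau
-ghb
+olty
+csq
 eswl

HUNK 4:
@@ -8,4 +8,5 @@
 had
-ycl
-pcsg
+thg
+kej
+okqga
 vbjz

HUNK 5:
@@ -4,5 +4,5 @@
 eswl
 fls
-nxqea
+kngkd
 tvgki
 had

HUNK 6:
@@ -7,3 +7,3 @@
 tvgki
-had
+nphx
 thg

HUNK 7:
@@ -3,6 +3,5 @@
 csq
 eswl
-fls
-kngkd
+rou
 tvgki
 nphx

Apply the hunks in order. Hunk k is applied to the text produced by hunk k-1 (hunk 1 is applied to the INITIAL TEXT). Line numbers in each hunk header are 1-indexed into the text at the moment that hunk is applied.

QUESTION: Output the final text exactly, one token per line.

Answer: pupj
olty
csq
eswl
rou
tvgki
nphx
thg
kej
okqga
vbjz
ehfa

Derivation:
Hunk 1: at line 5 remove [xxde,mbq] add [tvgki] -> 11 lines: pupj rau ghb eswl wuuw tvgki had ycl pcsg vbjz ehfa
Hunk 2: at line 4 remove [wuuw] add [fls,nxqea] -> 12 lines: pupj rau ghb eswl fls nxqea tvgki had ycl pcsg vbjz ehfa
Hunk 3: at line 1 remove [rau,ghb] add [olty,csq] -> 12 lines: pupj olty csq eswl fls nxqea tvgki had ycl pcsg vbjz ehfa
Hunk 4: at line 8 remove [ycl,pcsg] add [thg,kej,okqga] -> 13 lines: pupj olty csq eswl fls nxqea tvgki had thg kej okqga vbjz ehfa
Hunk 5: at line 4 remove [nxqea] add [kngkd] -> 13 lines: pupj olty csq eswl fls kngkd tvgki had thg kej okqga vbjz ehfa
Hunk 6: at line 7 remove [had] add [nphx] -> 13 lines: pupj olty csq eswl fls kngkd tvgki nphx thg kej okqga vbjz ehfa
Hunk 7: at line 3 remove [fls,kngkd] add [rou] -> 12 lines: pupj olty csq eswl rou tvgki nphx thg kej okqga vbjz ehfa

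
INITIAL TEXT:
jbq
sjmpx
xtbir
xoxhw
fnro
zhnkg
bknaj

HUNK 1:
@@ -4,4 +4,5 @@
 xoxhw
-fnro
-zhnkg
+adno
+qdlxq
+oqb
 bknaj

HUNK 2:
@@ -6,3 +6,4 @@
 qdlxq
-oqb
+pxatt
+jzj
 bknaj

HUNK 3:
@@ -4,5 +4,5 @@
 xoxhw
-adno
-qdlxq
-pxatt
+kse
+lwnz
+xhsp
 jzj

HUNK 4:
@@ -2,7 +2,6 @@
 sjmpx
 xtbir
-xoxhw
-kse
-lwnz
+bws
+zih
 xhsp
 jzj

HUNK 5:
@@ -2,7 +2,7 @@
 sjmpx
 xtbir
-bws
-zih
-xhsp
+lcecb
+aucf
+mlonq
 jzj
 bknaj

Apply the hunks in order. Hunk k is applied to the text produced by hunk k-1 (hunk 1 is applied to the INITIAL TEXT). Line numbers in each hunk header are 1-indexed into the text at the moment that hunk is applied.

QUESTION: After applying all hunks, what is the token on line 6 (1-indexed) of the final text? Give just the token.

Answer: mlonq

Derivation:
Hunk 1: at line 4 remove [fnro,zhnkg] add [adno,qdlxq,oqb] -> 8 lines: jbq sjmpx xtbir xoxhw adno qdlxq oqb bknaj
Hunk 2: at line 6 remove [oqb] add [pxatt,jzj] -> 9 lines: jbq sjmpx xtbir xoxhw adno qdlxq pxatt jzj bknaj
Hunk 3: at line 4 remove [adno,qdlxq,pxatt] add [kse,lwnz,xhsp] -> 9 lines: jbq sjmpx xtbir xoxhw kse lwnz xhsp jzj bknaj
Hunk 4: at line 2 remove [xoxhw,kse,lwnz] add [bws,zih] -> 8 lines: jbq sjmpx xtbir bws zih xhsp jzj bknaj
Hunk 5: at line 2 remove [bws,zih,xhsp] add [lcecb,aucf,mlonq] -> 8 lines: jbq sjmpx xtbir lcecb aucf mlonq jzj bknaj
Final line 6: mlonq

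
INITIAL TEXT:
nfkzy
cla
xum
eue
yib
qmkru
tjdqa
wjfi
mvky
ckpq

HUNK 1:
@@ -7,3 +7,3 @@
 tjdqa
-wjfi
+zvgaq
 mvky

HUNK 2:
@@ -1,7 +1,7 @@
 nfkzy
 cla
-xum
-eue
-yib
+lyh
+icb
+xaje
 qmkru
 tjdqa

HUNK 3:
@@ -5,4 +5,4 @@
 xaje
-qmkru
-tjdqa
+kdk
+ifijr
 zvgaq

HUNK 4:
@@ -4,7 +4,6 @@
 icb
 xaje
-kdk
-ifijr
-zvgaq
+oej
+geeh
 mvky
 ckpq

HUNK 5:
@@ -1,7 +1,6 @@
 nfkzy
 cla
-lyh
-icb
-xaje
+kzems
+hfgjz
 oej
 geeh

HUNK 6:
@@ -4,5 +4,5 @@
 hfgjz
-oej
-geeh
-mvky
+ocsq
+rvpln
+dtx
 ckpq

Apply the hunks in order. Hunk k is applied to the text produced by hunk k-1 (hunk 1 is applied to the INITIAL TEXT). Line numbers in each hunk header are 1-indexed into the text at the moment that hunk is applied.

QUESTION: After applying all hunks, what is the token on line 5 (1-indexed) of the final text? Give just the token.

Hunk 1: at line 7 remove [wjfi] add [zvgaq] -> 10 lines: nfkzy cla xum eue yib qmkru tjdqa zvgaq mvky ckpq
Hunk 2: at line 1 remove [xum,eue,yib] add [lyh,icb,xaje] -> 10 lines: nfkzy cla lyh icb xaje qmkru tjdqa zvgaq mvky ckpq
Hunk 3: at line 5 remove [qmkru,tjdqa] add [kdk,ifijr] -> 10 lines: nfkzy cla lyh icb xaje kdk ifijr zvgaq mvky ckpq
Hunk 4: at line 4 remove [kdk,ifijr,zvgaq] add [oej,geeh] -> 9 lines: nfkzy cla lyh icb xaje oej geeh mvky ckpq
Hunk 5: at line 1 remove [lyh,icb,xaje] add [kzems,hfgjz] -> 8 lines: nfkzy cla kzems hfgjz oej geeh mvky ckpq
Hunk 6: at line 4 remove [oej,geeh,mvky] add [ocsq,rvpln,dtx] -> 8 lines: nfkzy cla kzems hfgjz ocsq rvpln dtx ckpq
Final line 5: ocsq

Answer: ocsq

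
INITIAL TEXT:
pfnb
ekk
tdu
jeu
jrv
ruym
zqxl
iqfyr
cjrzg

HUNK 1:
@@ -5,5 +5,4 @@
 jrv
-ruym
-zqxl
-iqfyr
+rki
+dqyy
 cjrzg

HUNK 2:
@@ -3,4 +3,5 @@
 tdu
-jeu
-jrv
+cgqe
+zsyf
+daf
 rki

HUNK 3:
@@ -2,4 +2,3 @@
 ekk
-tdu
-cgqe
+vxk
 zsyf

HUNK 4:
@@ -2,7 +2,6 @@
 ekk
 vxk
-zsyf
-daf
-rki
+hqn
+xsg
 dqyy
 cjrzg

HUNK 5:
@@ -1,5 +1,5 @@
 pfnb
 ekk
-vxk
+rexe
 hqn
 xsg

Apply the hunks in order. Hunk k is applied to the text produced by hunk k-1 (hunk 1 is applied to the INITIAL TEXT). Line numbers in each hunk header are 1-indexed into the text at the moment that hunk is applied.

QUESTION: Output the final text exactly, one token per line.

Hunk 1: at line 5 remove [ruym,zqxl,iqfyr] add [rki,dqyy] -> 8 lines: pfnb ekk tdu jeu jrv rki dqyy cjrzg
Hunk 2: at line 3 remove [jeu,jrv] add [cgqe,zsyf,daf] -> 9 lines: pfnb ekk tdu cgqe zsyf daf rki dqyy cjrzg
Hunk 3: at line 2 remove [tdu,cgqe] add [vxk] -> 8 lines: pfnb ekk vxk zsyf daf rki dqyy cjrzg
Hunk 4: at line 2 remove [zsyf,daf,rki] add [hqn,xsg] -> 7 lines: pfnb ekk vxk hqn xsg dqyy cjrzg
Hunk 5: at line 1 remove [vxk] add [rexe] -> 7 lines: pfnb ekk rexe hqn xsg dqyy cjrzg

Answer: pfnb
ekk
rexe
hqn
xsg
dqyy
cjrzg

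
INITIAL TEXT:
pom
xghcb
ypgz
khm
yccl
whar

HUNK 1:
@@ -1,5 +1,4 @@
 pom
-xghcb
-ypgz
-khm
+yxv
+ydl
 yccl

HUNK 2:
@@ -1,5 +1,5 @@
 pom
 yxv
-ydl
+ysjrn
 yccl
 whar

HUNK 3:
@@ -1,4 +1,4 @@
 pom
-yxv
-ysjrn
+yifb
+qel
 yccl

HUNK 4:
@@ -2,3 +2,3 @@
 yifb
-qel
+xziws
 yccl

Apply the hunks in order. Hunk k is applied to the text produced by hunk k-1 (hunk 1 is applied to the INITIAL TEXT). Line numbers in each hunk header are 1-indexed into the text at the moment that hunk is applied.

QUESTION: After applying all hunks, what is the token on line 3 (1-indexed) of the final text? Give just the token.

Hunk 1: at line 1 remove [xghcb,ypgz,khm] add [yxv,ydl] -> 5 lines: pom yxv ydl yccl whar
Hunk 2: at line 1 remove [ydl] add [ysjrn] -> 5 lines: pom yxv ysjrn yccl whar
Hunk 3: at line 1 remove [yxv,ysjrn] add [yifb,qel] -> 5 lines: pom yifb qel yccl whar
Hunk 4: at line 2 remove [qel] add [xziws] -> 5 lines: pom yifb xziws yccl whar
Final line 3: xziws

Answer: xziws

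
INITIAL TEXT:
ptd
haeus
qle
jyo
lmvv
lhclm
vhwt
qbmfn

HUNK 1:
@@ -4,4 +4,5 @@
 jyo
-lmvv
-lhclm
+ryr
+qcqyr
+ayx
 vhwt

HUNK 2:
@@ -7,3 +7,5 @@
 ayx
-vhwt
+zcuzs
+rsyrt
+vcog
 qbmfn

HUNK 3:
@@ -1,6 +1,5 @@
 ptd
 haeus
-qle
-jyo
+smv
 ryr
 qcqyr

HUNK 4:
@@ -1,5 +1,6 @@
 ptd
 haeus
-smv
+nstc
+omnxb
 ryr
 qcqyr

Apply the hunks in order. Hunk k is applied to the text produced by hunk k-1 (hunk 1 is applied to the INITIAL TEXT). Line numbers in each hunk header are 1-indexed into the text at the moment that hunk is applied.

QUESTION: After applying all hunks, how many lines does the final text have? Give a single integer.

Hunk 1: at line 4 remove [lmvv,lhclm] add [ryr,qcqyr,ayx] -> 9 lines: ptd haeus qle jyo ryr qcqyr ayx vhwt qbmfn
Hunk 2: at line 7 remove [vhwt] add [zcuzs,rsyrt,vcog] -> 11 lines: ptd haeus qle jyo ryr qcqyr ayx zcuzs rsyrt vcog qbmfn
Hunk 3: at line 1 remove [qle,jyo] add [smv] -> 10 lines: ptd haeus smv ryr qcqyr ayx zcuzs rsyrt vcog qbmfn
Hunk 4: at line 1 remove [smv] add [nstc,omnxb] -> 11 lines: ptd haeus nstc omnxb ryr qcqyr ayx zcuzs rsyrt vcog qbmfn
Final line count: 11

Answer: 11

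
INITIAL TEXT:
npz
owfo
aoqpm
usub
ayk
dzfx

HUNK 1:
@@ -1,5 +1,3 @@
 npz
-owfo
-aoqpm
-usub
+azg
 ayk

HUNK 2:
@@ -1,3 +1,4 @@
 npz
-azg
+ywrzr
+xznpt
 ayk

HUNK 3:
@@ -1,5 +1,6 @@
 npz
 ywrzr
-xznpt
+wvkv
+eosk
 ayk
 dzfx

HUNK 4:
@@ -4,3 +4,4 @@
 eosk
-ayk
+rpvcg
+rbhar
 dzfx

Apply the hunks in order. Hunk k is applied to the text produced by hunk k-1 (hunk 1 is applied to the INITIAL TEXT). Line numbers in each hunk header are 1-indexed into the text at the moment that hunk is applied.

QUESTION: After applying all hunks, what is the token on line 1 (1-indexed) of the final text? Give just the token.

Hunk 1: at line 1 remove [owfo,aoqpm,usub] add [azg] -> 4 lines: npz azg ayk dzfx
Hunk 2: at line 1 remove [azg] add [ywrzr,xznpt] -> 5 lines: npz ywrzr xznpt ayk dzfx
Hunk 3: at line 1 remove [xznpt] add [wvkv,eosk] -> 6 lines: npz ywrzr wvkv eosk ayk dzfx
Hunk 4: at line 4 remove [ayk] add [rpvcg,rbhar] -> 7 lines: npz ywrzr wvkv eosk rpvcg rbhar dzfx
Final line 1: npz

Answer: npz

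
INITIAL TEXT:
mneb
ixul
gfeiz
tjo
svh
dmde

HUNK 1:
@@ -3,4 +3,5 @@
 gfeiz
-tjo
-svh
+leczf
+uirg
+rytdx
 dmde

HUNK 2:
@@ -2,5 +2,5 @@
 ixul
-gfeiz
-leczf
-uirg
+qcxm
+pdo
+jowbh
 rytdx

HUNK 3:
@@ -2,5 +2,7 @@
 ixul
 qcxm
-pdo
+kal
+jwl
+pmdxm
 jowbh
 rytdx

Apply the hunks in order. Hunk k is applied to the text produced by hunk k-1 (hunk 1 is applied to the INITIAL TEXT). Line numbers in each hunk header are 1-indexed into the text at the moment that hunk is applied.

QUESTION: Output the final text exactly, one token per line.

Answer: mneb
ixul
qcxm
kal
jwl
pmdxm
jowbh
rytdx
dmde

Derivation:
Hunk 1: at line 3 remove [tjo,svh] add [leczf,uirg,rytdx] -> 7 lines: mneb ixul gfeiz leczf uirg rytdx dmde
Hunk 2: at line 2 remove [gfeiz,leczf,uirg] add [qcxm,pdo,jowbh] -> 7 lines: mneb ixul qcxm pdo jowbh rytdx dmde
Hunk 3: at line 2 remove [pdo] add [kal,jwl,pmdxm] -> 9 lines: mneb ixul qcxm kal jwl pmdxm jowbh rytdx dmde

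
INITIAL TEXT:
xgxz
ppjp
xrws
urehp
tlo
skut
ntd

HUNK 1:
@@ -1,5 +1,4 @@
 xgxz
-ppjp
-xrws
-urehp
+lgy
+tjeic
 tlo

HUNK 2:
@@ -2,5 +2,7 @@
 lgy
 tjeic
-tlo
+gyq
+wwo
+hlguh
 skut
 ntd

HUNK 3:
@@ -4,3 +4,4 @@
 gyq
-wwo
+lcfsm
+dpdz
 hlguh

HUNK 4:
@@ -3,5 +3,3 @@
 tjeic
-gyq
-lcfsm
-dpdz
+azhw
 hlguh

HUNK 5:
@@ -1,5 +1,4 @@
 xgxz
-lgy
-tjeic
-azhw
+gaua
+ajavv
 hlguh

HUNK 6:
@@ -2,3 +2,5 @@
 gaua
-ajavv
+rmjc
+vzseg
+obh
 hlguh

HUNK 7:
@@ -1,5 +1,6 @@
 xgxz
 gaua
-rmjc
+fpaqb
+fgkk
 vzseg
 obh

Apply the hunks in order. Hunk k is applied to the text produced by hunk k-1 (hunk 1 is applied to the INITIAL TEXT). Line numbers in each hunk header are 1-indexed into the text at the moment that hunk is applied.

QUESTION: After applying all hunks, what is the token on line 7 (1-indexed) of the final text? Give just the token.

Answer: hlguh

Derivation:
Hunk 1: at line 1 remove [ppjp,xrws,urehp] add [lgy,tjeic] -> 6 lines: xgxz lgy tjeic tlo skut ntd
Hunk 2: at line 2 remove [tlo] add [gyq,wwo,hlguh] -> 8 lines: xgxz lgy tjeic gyq wwo hlguh skut ntd
Hunk 3: at line 4 remove [wwo] add [lcfsm,dpdz] -> 9 lines: xgxz lgy tjeic gyq lcfsm dpdz hlguh skut ntd
Hunk 4: at line 3 remove [gyq,lcfsm,dpdz] add [azhw] -> 7 lines: xgxz lgy tjeic azhw hlguh skut ntd
Hunk 5: at line 1 remove [lgy,tjeic,azhw] add [gaua,ajavv] -> 6 lines: xgxz gaua ajavv hlguh skut ntd
Hunk 6: at line 2 remove [ajavv] add [rmjc,vzseg,obh] -> 8 lines: xgxz gaua rmjc vzseg obh hlguh skut ntd
Hunk 7: at line 1 remove [rmjc] add [fpaqb,fgkk] -> 9 lines: xgxz gaua fpaqb fgkk vzseg obh hlguh skut ntd
Final line 7: hlguh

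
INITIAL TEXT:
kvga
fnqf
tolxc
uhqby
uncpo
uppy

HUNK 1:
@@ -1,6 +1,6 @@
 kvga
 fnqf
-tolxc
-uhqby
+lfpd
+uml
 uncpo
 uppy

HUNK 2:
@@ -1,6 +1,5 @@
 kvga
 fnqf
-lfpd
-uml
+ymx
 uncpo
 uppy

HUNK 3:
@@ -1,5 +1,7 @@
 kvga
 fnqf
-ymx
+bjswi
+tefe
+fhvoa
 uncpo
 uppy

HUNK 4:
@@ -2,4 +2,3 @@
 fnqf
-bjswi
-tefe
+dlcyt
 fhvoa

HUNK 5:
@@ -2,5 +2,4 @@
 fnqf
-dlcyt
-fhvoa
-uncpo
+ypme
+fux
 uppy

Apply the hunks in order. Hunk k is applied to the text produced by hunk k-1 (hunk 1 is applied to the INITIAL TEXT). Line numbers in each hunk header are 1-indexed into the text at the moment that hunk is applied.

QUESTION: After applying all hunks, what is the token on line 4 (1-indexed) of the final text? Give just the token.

Hunk 1: at line 1 remove [tolxc,uhqby] add [lfpd,uml] -> 6 lines: kvga fnqf lfpd uml uncpo uppy
Hunk 2: at line 1 remove [lfpd,uml] add [ymx] -> 5 lines: kvga fnqf ymx uncpo uppy
Hunk 3: at line 1 remove [ymx] add [bjswi,tefe,fhvoa] -> 7 lines: kvga fnqf bjswi tefe fhvoa uncpo uppy
Hunk 4: at line 2 remove [bjswi,tefe] add [dlcyt] -> 6 lines: kvga fnqf dlcyt fhvoa uncpo uppy
Hunk 5: at line 2 remove [dlcyt,fhvoa,uncpo] add [ypme,fux] -> 5 lines: kvga fnqf ypme fux uppy
Final line 4: fux

Answer: fux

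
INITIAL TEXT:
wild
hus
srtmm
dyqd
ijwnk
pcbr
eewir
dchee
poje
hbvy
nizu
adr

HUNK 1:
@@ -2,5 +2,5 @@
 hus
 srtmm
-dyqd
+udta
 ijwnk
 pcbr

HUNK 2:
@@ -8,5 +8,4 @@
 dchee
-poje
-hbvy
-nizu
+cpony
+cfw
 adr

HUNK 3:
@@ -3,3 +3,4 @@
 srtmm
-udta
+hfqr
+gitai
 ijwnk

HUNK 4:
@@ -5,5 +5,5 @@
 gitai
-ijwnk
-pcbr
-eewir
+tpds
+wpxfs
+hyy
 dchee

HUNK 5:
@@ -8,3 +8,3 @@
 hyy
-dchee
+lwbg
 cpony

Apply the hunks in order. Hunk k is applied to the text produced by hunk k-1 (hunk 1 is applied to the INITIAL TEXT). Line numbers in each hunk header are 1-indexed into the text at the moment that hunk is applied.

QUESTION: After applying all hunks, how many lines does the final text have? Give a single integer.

Hunk 1: at line 2 remove [dyqd] add [udta] -> 12 lines: wild hus srtmm udta ijwnk pcbr eewir dchee poje hbvy nizu adr
Hunk 2: at line 8 remove [poje,hbvy,nizu] add [cpony,cfw] -> 11 lines: wild hus srtmm udta ijwnk pcbr eewir dchee cpony cfw adr
Hunk 3: at line 3 remove [udta] add [hfqr,gitai] -> 12 lines: wild hus srtmm hfqr gitai ijwnk pcbr eewir dchee cpony cfw adr
Hunk 4: at line 5 remove [ijwnk,pcbr,eewir] add [tpds,wpxfs,hyy] -> 12 lines: wild hus srtmm hfqr gitai tpds wpxfs hyy dchee cpony cfw adr
Hunk 5: at line 8 remove [dchee] add [lwbg] -> 12 lines: wild hus srtmm hfqr gitai tpds wpxfs hyy lwbg cpony cfw adr
Final line count: 12

Answer: 12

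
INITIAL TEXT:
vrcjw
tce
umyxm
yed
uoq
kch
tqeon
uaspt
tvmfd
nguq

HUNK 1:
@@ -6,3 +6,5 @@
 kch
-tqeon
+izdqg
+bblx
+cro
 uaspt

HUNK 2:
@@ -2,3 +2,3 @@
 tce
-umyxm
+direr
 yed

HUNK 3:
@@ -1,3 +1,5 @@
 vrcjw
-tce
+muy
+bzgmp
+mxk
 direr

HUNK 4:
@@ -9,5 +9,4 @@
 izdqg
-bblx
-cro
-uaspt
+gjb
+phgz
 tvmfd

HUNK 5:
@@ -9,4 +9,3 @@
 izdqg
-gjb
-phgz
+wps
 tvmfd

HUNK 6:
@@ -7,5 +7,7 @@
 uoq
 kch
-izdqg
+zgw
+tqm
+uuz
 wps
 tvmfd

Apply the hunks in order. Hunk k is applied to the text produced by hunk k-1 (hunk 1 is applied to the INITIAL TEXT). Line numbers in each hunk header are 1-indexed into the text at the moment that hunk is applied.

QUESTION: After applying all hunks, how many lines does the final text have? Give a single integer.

Hunk 1: at line 6 remove [tqeon] add [izdqg,bblx,cro] -> 12 lines: vrcjw tce umyxm yed uoq kch izdqg bblx cro uaspt tvmfd nguq
Hunk 2: at line 2 remove [umyxm] add [direr] -> 12 lines: vrcjw tce direr yed uoq kch izdqg bblx cro uaspt tvmfd nguq
Hunk 3: at line 1 remove [tce] add [muy,bzgmp,mxk] -> 14 lines: vrcjw muy bzgmp mxk direr yed uoq kch izdqg bblx cro uaspt tvmfd nguq
Hunk 4: at line 9 remove [bblx,cro,uaspt] add [gjb,phgz] -> 13 lines: vrcjw muy bzgmp mxk direr yed uoq kch izdqg gjb phgz tvmfd nguq
Hunk 5: at line 9 remove [gjb,phgz] add [wps] -> 12 lines: vrcjw muy bzgmp mxk direr yed uoq kch izdqg wps tvmfd nguq
Hunk 6: at line 7 remove [izdqg] add [zgw,tqm,uuz] -> 14 lines: vrcjw muy bzgmp mxk direr yed uoq kch zgw tqm uuz wps tvmfd nguq
Final line count: 14

Answer: 14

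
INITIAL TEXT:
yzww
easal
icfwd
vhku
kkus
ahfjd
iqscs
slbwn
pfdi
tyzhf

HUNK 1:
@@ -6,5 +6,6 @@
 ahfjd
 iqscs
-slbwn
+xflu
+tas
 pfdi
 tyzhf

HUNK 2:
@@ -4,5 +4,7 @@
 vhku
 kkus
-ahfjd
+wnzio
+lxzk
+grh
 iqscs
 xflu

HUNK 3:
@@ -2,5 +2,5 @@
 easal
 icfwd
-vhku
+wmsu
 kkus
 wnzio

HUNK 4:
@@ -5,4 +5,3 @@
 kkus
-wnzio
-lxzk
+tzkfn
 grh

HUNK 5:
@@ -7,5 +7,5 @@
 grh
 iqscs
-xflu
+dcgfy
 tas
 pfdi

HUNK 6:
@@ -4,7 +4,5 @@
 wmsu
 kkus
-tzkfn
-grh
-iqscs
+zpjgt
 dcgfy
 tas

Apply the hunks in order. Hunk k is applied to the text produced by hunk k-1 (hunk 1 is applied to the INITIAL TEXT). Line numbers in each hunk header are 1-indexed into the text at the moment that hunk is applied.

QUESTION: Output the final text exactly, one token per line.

Answer: yzww
easal
icfwd
wmsu
kkus
zpjgt
dcgfy
tas
pfdi
tyzhf

Derivation:
Hunk 1: at line 6 remove [slbwn] add [xflu,tas] -> 11 lines: yzww easal icfwd vhku kkus ahfjd iqscs xflu tas pfdi tyzhf
Hunk 2: at line 4 remove [ahfjd] add [wnzio,lxzk,grh] -> 13 lines: yzww easal icfwd vhku kkus wnzio lxzk grh iqscs xflu tas pfdi tyzhf
Hunk 3: at line 2 remove [vhku] add [wmsu] -> 13 lines: yzww easal icfwd wmsu kkus wnzio lxzk grh iqscs xflu tas pfdi tyzhf
Hunk 4: at line 5 remove [wnzio,lxzk] add [tzkfn] -> 12 lines: yzww easal icfwd wmsu kkus tzkfn grh iqscs xflu tas pfdi tyzhf
Hunk 5: at line 7 remove [xflu] add [dcgfy] -> 12 lines: yzww easal icfwd wmsu kkus tzkfn grh iqscs dcgfy tas pfdi tyzhf
Hunk 6: at line 4 remove [tzkfn,grh,iqscs] add [zpjgt] -> 10 lines: yzww easal icfwd wmsu kkus zpjgt dcgfy tas pfdi tyzhf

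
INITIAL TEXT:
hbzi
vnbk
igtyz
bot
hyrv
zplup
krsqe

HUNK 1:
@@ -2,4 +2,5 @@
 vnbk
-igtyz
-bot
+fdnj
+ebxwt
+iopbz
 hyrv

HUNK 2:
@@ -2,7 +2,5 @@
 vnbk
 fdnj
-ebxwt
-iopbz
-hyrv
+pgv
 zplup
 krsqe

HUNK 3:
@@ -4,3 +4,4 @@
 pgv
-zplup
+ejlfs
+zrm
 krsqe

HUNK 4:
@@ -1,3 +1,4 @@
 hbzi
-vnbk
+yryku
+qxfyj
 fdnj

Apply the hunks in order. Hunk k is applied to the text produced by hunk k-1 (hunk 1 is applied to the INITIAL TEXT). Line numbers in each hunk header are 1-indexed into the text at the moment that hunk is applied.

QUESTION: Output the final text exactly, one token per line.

Hunk 1: at line 2 remove [igtyz,bot] add [fdnj,ebxwt,iopbz] -> 8 lines: hbzi vnbk fdnj ebxwt iopbz hyrv zplup krsqe
Hunk 2: at line 2 remove [ebxwt,iopbz,hyrv] add [pgv] -> 6 lines: hbzi vnbk fdnj pgv zplup krsqe
Hunk 3: at line 4 remove [zplup] add [ejlfs,zrm] -> 7 lines: hbzi vnbk fdnj pgv ejlfs zrm krsqe
Hunk 4: at line 1 remove [vnbk] add [yryku,qxfyj] -> 8 lines: hbzi yryku qxfyj fdnj pgv ejlfs zrm krsqe

Answer: hbzi
yryku
qxfyj
fdnj
pgv
ejlfs
zrm
krsqe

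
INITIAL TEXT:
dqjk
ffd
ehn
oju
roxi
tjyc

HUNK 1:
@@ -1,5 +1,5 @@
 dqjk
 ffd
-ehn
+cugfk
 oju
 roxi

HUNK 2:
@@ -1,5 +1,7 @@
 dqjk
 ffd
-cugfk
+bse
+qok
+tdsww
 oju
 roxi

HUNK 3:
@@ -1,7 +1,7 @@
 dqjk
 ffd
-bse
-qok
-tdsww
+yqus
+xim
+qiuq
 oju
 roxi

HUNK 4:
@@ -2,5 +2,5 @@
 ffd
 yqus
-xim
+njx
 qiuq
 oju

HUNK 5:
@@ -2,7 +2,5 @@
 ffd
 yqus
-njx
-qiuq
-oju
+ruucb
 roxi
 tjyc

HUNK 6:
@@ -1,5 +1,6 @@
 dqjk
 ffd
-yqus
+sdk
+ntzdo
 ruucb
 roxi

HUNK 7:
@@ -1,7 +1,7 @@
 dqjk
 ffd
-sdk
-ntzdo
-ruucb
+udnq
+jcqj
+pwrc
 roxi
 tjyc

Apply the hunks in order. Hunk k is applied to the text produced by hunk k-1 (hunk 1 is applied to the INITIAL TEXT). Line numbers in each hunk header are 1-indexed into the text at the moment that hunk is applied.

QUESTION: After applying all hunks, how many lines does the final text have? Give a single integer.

Hunk 1: at line 1 remove [ehn] add [cugfk] -> 6 lines: dqjk ffd cugfk oju roxi tjyc
Hunk 2: at line 1 remove [cugfk] add [bse,qok,tdsww] -> 8 lines: dqjk ffd bse qok tdsww oju roxi tjyc
Hunk 3: at line 1 remove [bse,qok,tdsww] add [yqus,xim,qiuq] -> 8 lines: dqjk ffd yqus xim qiuq oju roxi tjyc
Hunk 4: at line 2 remove [xim] add [njx] -> 8 lines: dqjk ffd yqus njx qiuq oju roxi tjyc
Hunk 5: at line 2 remove [njx,qiuq,oju] add [ruucb] -> 6 lines: dqjk ffd yqus ruucb roxi tjyc
Hunk 6: at line 1 remove [yqus] add [sdk,ntzdo] -> 7 lines: dqjk ffd sdk ntzdo ruucb roxi tjyc
Hunk 7: at line 1 remove [sdk,ntzdo,ruucb] add [udnq,jcqj,pwrc] -> 7 lines: dqjk ffd udnq jcqj pwrc roxi tjyc
Final line count: 7

Answer: 7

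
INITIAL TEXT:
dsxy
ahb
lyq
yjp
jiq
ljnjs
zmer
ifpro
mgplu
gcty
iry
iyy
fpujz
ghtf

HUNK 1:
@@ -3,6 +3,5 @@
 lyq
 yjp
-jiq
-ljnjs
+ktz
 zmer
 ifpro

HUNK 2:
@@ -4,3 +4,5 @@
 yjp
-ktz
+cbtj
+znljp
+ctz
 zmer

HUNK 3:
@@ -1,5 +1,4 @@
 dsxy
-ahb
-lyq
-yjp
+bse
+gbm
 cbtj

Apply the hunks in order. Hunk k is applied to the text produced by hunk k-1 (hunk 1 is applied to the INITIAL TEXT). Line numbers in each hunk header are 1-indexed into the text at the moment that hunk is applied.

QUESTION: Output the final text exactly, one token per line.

Answer: dsxy
bse
gbm
cbtj
znljp
ctz
zmer
ifpro
mgplu
gcty
iry
iyy
fpujz
ghtf

Derivation:
Hunk 1: at line 3 remove [jiq,ljnjs] add [ktz] -> 13 lines: dsxy ahb lyq yjp ktz zmer ifpro mgplu gcty iry iyy fpujz ghtf
Hunk 2: at line 4 remove [ktz] add [cbtj,znljp,ctz] -> 15 lines: dsxy ahb lyq yjp cbtj znljp ctz zmer ifpro mgplu gcty iry iyy fpujz ghtf
Hunk 3: at line 1 remove [ahb,lyq,yjp] add [bse,gbm] -> 14 lines: dsxy bse gbm cbtj znljp ctz zmer ifpro mgplu gcty iry iyy fpujz ghtf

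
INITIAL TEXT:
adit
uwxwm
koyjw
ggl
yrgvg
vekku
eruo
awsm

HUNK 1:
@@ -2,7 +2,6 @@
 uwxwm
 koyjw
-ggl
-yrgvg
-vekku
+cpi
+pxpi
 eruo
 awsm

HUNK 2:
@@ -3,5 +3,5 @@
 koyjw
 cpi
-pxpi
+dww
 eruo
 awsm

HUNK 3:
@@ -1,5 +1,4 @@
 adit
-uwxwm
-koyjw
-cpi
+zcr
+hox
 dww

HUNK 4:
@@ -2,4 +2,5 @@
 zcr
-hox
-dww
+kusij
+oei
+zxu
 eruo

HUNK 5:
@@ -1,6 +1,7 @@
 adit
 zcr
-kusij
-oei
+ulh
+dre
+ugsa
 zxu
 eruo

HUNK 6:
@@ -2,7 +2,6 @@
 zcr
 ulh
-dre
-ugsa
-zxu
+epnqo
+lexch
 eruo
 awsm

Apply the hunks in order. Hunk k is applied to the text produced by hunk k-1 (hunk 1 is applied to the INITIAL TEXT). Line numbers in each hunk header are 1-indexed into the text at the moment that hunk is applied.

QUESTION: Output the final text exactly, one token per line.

Answer: adit
zcr
ulh
epnqo
lexch
eruo
awsm

Derivation:
Hunk 1: at line 2 remove [ggl,yrgvg,vekku] add [cpi,pxpi] -> 7 lines: adit uwxwm koyjw cpi pxpi eruo awsm
Hunk 2: at line 3 remove [pxpi] add [dww] -> 7 lines: adit uwxwm koyjw cpi dww eruo awsm
Hunk 3: at line 1 remove [uwxwm,koyjw,cpi] add [zcr,hox] -> 6 lines: adit zcr hox dww eruo awsm
Hunk 4: at line 2 remove [hox,dww] add [kusij,oei,zxu] -> 7 lines: adit zcr kusij oei zxu eruo awsm
Hunk 5: at line 1 remove [kusij,oei] add [ulh,dre,ugsa] -> 8 lines: adit zcr ulh dre ugsa zxu eruo awsm
Hunk 6: at line 2 remove [dre,ugsa,zxu] add [epnqo,lexch] -> 7 lines: adit zcr ulh epnqo lexch eruo awsm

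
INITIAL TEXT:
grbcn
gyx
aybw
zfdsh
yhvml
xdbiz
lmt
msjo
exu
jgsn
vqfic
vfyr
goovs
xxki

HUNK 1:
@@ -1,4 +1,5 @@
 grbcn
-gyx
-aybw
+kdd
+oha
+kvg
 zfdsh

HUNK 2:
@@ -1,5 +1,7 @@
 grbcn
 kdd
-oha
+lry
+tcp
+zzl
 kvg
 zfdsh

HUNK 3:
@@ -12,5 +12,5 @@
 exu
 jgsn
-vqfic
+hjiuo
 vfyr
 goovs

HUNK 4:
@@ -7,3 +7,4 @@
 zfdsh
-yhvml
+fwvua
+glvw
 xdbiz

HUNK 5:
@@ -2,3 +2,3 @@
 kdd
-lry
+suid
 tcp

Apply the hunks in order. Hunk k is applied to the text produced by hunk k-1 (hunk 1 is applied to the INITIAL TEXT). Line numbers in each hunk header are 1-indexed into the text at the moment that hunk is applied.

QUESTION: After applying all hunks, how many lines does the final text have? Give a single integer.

Answer: 18

Derivation:
Hunk 1: at line 1 remove [gyx,aybw] add [kdd,oha,kvg] -> 15 lines: grbcn kdd oha kvg zfdsh yhvml xdbiz lmt msjo exu jgsn vqfic vfyr goovs xxki
Hunk 2: at line 1 remove [oha] add [lry,tcp,zzl] -> 17 lines: grbcn kdd lry tcp zzl kvg zfdsh yhvml xdbiz lmt msjo exu jgsn vqfic vfyr goovs xxki
Hunk 3: at line 12 remove [vqfic] add [hjiuo] -> 17 lines: grbcn kdd lry tcp zzl kvg zfdsh yhvml xdbiz lmt msjo exu jgsn hjiuo vfyr goovs xxki
Hunk 4: at line 7 remove [yhvml] add [fwvua,glvw] -> 18 lines: grbcn kdd lry tcp zzl kvg zfdsh fwvua glvw xdbiz lmt msjo exu jgsn hjiuo vfyr goovs xxki
Hunk 5: at line 2 remove [lry] add [suid] -> 18 lines: grbcn kdd suid tcp zzl kvg zfdsh fwvua glvw xdbiz lmt msjo exu jgsn hjiuo vfyr goovs xxki
Final line count: 18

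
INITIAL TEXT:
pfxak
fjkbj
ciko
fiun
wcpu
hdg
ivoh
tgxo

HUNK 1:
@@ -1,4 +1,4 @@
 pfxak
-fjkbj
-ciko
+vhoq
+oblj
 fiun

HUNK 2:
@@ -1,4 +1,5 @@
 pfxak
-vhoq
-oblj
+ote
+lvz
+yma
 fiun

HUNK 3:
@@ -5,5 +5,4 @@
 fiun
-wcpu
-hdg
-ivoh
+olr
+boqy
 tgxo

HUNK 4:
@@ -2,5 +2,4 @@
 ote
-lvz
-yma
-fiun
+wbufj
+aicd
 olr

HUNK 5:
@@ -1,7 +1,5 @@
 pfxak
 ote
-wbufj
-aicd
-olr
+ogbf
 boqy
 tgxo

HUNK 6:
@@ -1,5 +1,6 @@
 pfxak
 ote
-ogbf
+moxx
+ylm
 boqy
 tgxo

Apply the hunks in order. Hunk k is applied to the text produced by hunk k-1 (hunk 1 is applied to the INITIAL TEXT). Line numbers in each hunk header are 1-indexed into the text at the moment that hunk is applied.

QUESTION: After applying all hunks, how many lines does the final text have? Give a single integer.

Hunk 1: at line 1 remove [fjkbj,ciko] add [vhoq,oblj] -> 8 lines: pfxak vhoq oblj fiun wcpu hdg ivoh tgxo
Hunk 2: at line 1 remove [vhoq,oblj] add [ote,lvz,yma] -> 9 lines: pfxak ote lvz yma fiun wcpu hdg ivoh tgxo
Hunk 3: at line 5 remove [wcpu,hdg,ivoh] add [olr,boqy] -> 8 lines: pfxak ote lvz yma fiun olr boqy tgxo
Hunk 4: at line 2 remove [lvz,yma,fiun] add [wbufj,aicd] -> 7 lines: pfxak ote wbufj aicd olr boqy tgxo
Hunk 5: at line 1 remove [wbufj,aicd,olr] add [ogbf] -> 5 lines: pfxak ote ogbf boqy tgxo
Hunk 6: at line 1 remove [ogbf] add [moxx,ylm] -> 6 lines: pfxak ote moxx ylm boqy tgxo
Final line count: 6

Answer: 6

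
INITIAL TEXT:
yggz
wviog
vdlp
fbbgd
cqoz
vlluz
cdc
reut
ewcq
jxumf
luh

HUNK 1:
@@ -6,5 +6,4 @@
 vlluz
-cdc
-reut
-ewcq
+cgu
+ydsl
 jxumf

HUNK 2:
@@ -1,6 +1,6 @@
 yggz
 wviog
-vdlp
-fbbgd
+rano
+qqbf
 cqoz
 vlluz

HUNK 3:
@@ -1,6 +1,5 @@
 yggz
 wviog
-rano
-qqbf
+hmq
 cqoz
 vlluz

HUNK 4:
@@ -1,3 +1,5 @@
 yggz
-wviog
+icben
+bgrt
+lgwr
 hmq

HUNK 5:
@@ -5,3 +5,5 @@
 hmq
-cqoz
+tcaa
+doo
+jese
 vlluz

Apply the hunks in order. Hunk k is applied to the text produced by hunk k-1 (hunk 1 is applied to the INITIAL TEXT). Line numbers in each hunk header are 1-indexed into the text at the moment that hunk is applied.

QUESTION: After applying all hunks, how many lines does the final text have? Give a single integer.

Hunk 1: at line 6 remove [cdc,reut,ewcq] add [cgu,ydsl] -> 10 lines: yggz wviog vdlp fbbgd cqoz vlluz cgu ydsl jxumf luh
Hunk 2: at line 1 remove [vdlp,fbbgd] add [rano,qqbf] -> 10 lines: yggz wviog rano qqbf cqoz vlluz cgu ydsl jxumf luh
Hunk 3: at line 1 remove [rano,qqbf] add [hmq] -> 9 lines: yggz wviog hmq cqoz vlluz cgu ydsl jxumf luh
Hunk 4: at line 1 remove [wviog] add [icben,bgrt,lgwr] -> 11 lines: yggz icben bgrt lgwr hmq cqoz vlluz cgu ydsl jxumf luh
Hunk 5: at line 5 remove [cqoz] add [tcaa,doo,jese] -> 13 lines: yggz icben bgrt lgwr hmq tcaa doo jese vlluz cgu ydsl jxumf luh
Final line count: 13

Answer: 13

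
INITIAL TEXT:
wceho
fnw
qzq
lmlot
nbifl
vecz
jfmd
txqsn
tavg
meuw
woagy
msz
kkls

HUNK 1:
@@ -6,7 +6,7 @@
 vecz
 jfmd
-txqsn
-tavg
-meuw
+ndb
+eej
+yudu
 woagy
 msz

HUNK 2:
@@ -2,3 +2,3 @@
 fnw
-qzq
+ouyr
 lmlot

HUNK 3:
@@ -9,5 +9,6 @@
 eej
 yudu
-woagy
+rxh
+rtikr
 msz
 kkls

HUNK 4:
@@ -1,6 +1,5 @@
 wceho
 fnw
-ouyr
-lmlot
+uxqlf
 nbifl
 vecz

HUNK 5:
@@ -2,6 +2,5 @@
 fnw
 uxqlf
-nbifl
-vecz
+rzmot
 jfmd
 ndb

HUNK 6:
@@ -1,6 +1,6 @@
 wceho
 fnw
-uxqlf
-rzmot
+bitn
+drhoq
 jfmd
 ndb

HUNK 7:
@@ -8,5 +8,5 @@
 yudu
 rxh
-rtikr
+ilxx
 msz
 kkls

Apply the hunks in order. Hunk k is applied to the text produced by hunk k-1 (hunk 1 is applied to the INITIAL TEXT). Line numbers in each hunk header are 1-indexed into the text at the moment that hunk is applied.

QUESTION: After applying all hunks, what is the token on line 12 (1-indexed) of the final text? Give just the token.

Hunk 1: at line 6 remove [txqsn,tavg,meuw] add [ndb,eej,yudu] -> 13 lines: wceho fnw qzq lmlot nbifl vecz jfmd ndb eej yudu woagy msz kkls
Hunk 2: at line 2 remove [qzq] add [ouyr] -> 13 lines: wceho fnw ouyr lmlot nbifl vecz jfmd ndb eej yudu woagy msz kkls
Hunk 3: at line 9 remove [woagy] add [rxh,rtikr] -> 14 lines: wceho fnw ouyr lmlot nbifl vecz jfmd ndb eej yudu rxh rtikr msz kkls
Hunk 4: at line 1 remove [ouyr,lmlot] add [uxqlf] -> 13 lines: wceho fnw uxqlf nbifl vecz jfmd ndb eej yudu rxh rtikr msz kkls
Hunk 5: at line 2 remove [nbifl,vecz] add [rzmot] -> 12 lines: wceho fnw uxqlf rzmot jfmd ndb eej yudu rxh rtikr msz kkls
Hunk 6: at line 1 remove [uxqlf,rzmot] add [bitn,drhoq] -> 12 lines: wceho fnw bitn drhoq jfmd ndb eej yudu rxh rtikr msz kkls
Hunk 7: at line 8 remove [rtikr] add [ilxx] -> 12 lines: wceho fnw bitn drhoq jfmd ndb eej yudu rxh ilxx msz kkls
Final line 12: kkls

Answer: kkls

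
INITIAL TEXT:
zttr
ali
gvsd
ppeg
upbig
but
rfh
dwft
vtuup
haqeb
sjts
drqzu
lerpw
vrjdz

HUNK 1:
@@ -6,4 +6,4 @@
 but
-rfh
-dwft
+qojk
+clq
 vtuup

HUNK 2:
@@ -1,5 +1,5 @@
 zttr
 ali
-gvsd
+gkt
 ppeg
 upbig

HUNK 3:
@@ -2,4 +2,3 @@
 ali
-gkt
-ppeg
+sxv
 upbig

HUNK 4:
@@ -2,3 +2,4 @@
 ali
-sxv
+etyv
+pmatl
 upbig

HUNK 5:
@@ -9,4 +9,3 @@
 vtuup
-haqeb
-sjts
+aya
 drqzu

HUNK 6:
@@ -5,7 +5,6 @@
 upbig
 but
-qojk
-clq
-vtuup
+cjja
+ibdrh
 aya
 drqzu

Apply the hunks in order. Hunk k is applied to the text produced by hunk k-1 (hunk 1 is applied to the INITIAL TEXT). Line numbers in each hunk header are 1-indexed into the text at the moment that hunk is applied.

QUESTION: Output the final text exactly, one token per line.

Answer: zttr
ali
etyv
pmatl
upbig
but
cjja
ibdrh
aya
drqzu
lerpw
vrjdz

Derivation:
Hunk 1: at line 6 remove [rfh,dwft] add [qojk,clq] -> 14 lines: zttr ali gvsd ppeg upbig but qojk clq vtuup haqeb sjts drqzu lerpw vrjdz
Hunk 2: at line 1 remove [gvsd] add [gkt] -> 14 lines: zttr ali gkt ppeg upbig but qojk clq vtuup haqeb sjts drqzu lerpw vrjdz
Hunk 3: at line 2 remove [gkt,ppeg] add [sxv] -> 13 lines: zttr ali sxv upbig but qojk clq vtuup haqeb sjts drqzu lerpw vrjdz
Hunk 4: at line 2 remove [sxv] add [etyv,pmatl] -> 14 lines: zttr ali etyv pmatl upbig but qojk clq vtuup haqeb sjts drqzu lerpw vrjdz
Hunk 5: at line 9 remove [haqeb,sjts] add [aya] -> 13 lines: zttr ali etyv pmatl upbig but qojk clq vtuup aya drqzu lerpw vrjdz
Hunk 6: at line 5 remove [qojk,clq,vtuup] add [cjja,ibdrh] -> 12 lines: zttr ali etyv pmatl upbig but cjja ibdrh aya drqzu lerpw vrjdz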